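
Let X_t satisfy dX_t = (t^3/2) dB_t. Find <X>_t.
<X>_t = t^7/28

For an Itô process dX_t = a(t) dt + b(t) dB_t, the quadratic variation is <X>_t = int_0^t b(s)^2 ds (the drift term does not contribute). Here b(s) = s^3/2, so
  b(s)^2 = s^6/4.
Integrating from 0 to t:
  <X>_t = int_0^t (s^6/4) ds = t^7/28.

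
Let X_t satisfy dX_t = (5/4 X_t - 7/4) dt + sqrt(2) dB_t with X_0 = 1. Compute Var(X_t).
Var(X_t) = 4*exp(5*t/2)/5 - 4/5

The variance V(t) = Var(X_t) satisfies V'(t) = 2 a V(t) + c^2 with V(0) = 0 (drift coefficient is linear in X, diffusion is constant). With a = 5/4, c = sqrt(2), the solution is
  V(t) = (c^2 / (2 a)) * (exp(2 a t) - 1)
       = (sqrt(2)^2 / (2*(5/4))) * (exp((5/2) t) - 1)
       = 4*exp(5*t/2)/5 - 4/5.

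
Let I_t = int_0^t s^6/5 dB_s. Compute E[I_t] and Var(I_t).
E[I_t] = 0; Var(I_t) = t^13/325

The Itô integral of a deterministic integrand f(s) has mean 0 because each increment f(s) * (B_{s+ds} - B_s) has mean 0. By the Itô isometry:
  Var( int_0^t f(s) dB_s ) = E[ (int_0^t f(s) dB_s)^2 ] = int_0^t f(s)^2 ds.
Here f(s) = s^6/5, so f(s)^2 = s^12/25. Integrate:
  int_0^t (s^12/25) ds = t^13/325.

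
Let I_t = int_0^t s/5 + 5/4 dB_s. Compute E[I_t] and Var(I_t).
E[I_t] = 0; Var(I_t) = t*(16*t^2 + 300*t + 1875)/1200

The Itô integral of a deterministic integrand f(s) has mean 0 because each increment f(s) * (B_{s+ds} - B_s) has mean 0. By the Itô isometry:
  Var( int_0^t f(s) dB_s ) = E[ (int_0^t f(s) dB_s)^2 ] = int_0^t f(s)^2 ds.
Here f(s) = s/5 + 5/4, so f(s)^2 = (4*s + 25)^2/400. Integrate:
  int_0^t ((4*s + 25)^2/400) ds = t*(16*t^2 + 300*t + 1875)/1200.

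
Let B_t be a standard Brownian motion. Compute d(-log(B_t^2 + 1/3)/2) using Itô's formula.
d(-log(B_t^2 + 1/3)/2) = (3*(3*B_t^2 - 1)/(2*(3*B_t^2 + 1)^2)) dt + (-3*B_t/(3*B_t^2 + 1)) dB_t

Itô's formula for f(B_t) gives d f(B_t) = f'(B_t) dB_t + (1/2) f''(B_t) dt. Compute derivatives of f(x) = -log(x^2 + 1/3)/2:
  f'(x)  = -3*x/(3*x^2 + 1)
  f''(x) = 3*(3*x^2 - 1)/(3*x^2 + 1)^2
Substitute x = B_t and multiply the f'' term by 1/2:
  drift     = (1/2) * (3*(3*x^2 - 1)/(3*x^2 + 1)^2) evaluated at B_t = 3*(3*B_t^2 - 1)/(2*(3*B_t^2 + 1)^2)
  diffusion = (-3*x/(3*x^2 + 1)) evaluated at B_t = -3*B_t/(3*B_t^2 + 1)
Therefore d(-log(B_t^2 + 1/3)/2) = (3*(3*B_t^2 - 1)/(2*(3*B_t^2 + 1)^2)) dt + (-3*B_t/(3*B_t^2 + 1)) dB_t.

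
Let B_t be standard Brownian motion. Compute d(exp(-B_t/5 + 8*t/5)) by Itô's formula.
d(exp(-B_t/5 + 8*t/5)) = (81*exp(-B_t/5 + 8*t/5)/50) dt + (-exp(-B_t/5 + 8*t/5)/5) dB_t

Itô's formula for f(t, x): d f(t, B_t) = (f_t + (1/2) f_xx) dt + f_x dB_t. Compute partials of f(t, x) = exp(8*t/5 - x/5):
  f_t(t,x)  = 8*exp(8*t/5 - x/5)/5
  f_x(t,x)  = -exp(8*t/5 - x/5)/5
  f_xx(t,x) = exp(8*t/5 - x/5)/25
Assemble drift = f_t + (1/2) f_xx = 81*exp(8*t/5 - x/5)/50 and diffusion = f_x = -exp(8*t/5 - x/5)/5. Substituting x = B_t:
  d(exp(-B_t/5 + 8*t/5)) = (81*exp(-B_t/5 + 8*t/5)/50) dt + (-exp(-B_t/5 + 8*t/5)/5) dB_t.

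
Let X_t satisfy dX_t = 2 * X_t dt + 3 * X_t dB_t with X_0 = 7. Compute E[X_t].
E[X_t] = 7*exp(2*t)

For GBM dX = mu X dt + sigma X dB with X_0 = x_0, apply Itô to Y = log X: dY = (mu - sigma^2/2) dt + sigma dB, so Y_t = log(x_0) + (mu - sigma^2/2) t + sigma B_t and hence X_t = x_0 * exp((mu - sigma^2/2) t + sigma B_t).
With mu = 2, sigma = 3, x_0 = 7, this gives:
  X_t = 7 * exp((-5/2) * t + (3) * B_t).
Since sigma*B_t ~ Normal(0, sigma^2 t), E[exp(sigma*B_t)] = exp(sigma^2 t / 2); so E[X_t] = x_0 * exp((mu - sigma^2/2) t) * exp(sigma^2 t / 2) = x_0 * exp(mu t) = 7*exp(2*t).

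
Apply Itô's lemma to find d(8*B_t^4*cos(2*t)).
d(8*B_t^4*cos(2*t)) = (16*B_t^2*(-B_t^2*sin(2*t) + 3*cos(2*t))) dt + (32*B_t^3*cos(2*t)) dB_t

Itô's formula for f(t, x): d f(t, B_t) = (f_t + (1/2) f_xx) dt + f_x dB_t. Compute partials of f(t, x) = 8*x^4*cos(2*t):
  f_t(t,x)  = -16*x^4*sin(2*t)
  f_x(t,x)  = 32*x^3*cos(2*t)
  f_xx(t,x) = 96*x^2*cos(2*t)
Assemble drift = f_t + (1/2) f_xx = 16*x^2*(-x^2*sin(2*t) + 3*cos(2*t)) and diffusion = f_x = 32*x^3*cos(2*t). Substituting x = B_t:
  d(8*B_t^4*cos(2*t)) = (16*B_t^2*(-B_t^2*sin(2*t) + 3*cos(2*t))) dt + (32*B_t^3*cos(2*t)) dB_t.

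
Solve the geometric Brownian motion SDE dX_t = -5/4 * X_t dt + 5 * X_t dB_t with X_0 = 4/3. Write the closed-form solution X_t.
X_t = 4/3 * exp((-55/4) * t + (5) * B_t)

For GBM dX = mu X dt + sigma X dB with X_0 = x_0, apply Itô to Y = log X: dY = (mu - sigma^2/2) dt + sigma dB, so Y_t = log(x_0) + (mu - sigma^2/2) t + sigma B_t and hence X_t = x_0 * exp((mu - sigma^2/2) t + sigma B_t).
With mu = -5/4, sigma = 5, x_0 = 4/3, this gives:
  X_t = 4/3 * exp((-55/4) * t + (5) * B_t).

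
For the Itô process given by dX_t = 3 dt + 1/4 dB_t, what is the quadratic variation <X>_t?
<X>_t = t/16

For an Itô process dX_t = a(t) dt + b(t) dB_t, the quadratic variation is <X>_t = int_0^t b(s)^2 ds (the drift term does not contribute). Here b(s) = 1/4, so
  b(s)^2 = 1/16.
Integrating from 0 to t:
  <X>_t = int_0^t (1/16) ds = t/16.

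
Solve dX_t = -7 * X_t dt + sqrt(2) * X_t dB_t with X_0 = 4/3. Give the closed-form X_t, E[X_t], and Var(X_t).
X_t = 4/3 * exp((-8) t + (sqrt(2)) B_t); E[X_t] = 4*exp(-7*t)/3; Var(X_t) = (16*exp(2*t) - 16)*exp(-14*t)/9

For GBM dX = mu X dt + sigma X dB with X_0 = x_0, apply Itô to Y = log X: dY = (mu - sigma^2/2) dt + sigma dB, so Y_t = log(x_0) + (mu - sigma^2/2) t + sigma B_t and hence X_t = x_0 * exp((mu - sigma^2/2) t + sigma B_t).
With mu = -7, sigma = sqrt(2), x_0 = 4/3, this gives:
  X_t = 4/3 * exp((-8) * t + (sqrt(2)) * B_t).
Since sigma*B_t ~ Normal(0, sigma^2 t), E[exp(sigma*B_t)] = exp(sigma^2 t / 2); so E[X_t] = x_0 * exp((mu - sigma^2/2) t) * exp(sigma^2 t / 2) = x_0 * exp(mu t) = 4*exp(-7*t)/3.
Var(X_t) = E[X_t^2] - (E[X_t])^2 = x_0^2 * exp(2 mu t) * (exp(sigma^2 t) - 1) = (16*exp(2*t) - 16)*exp(-14*t)/9.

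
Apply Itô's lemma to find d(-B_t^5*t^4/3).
d(-B_t^5*t^4/3) = (2*B_t^3*t^3*(-2*B_t^2 - 5*t)/3) dt + (-5*B_t^4*t^4/3) dB_t

Itô's formula for f(t, x): d f(t, B_t) = (f_t + (1/2) f_xx) dt + f_x dB_t. Compute partials of f(t, x) = -t^4*x^5/3:
  f_t(t,x)  = -4*t^3*x^5/3
  f_x(t,x)  = -5*t^4*x^4/3
  f_xx(t,x) = -20*t^4*x^3/3
Assemble drift = f_t + (1/2) f_xx = 2*t^3*x^3*(-5*t - 2*x^2)/3 and diffusion = f_x = -5*t^4*x^4/3. Substituting x = B_t:
  d(-B_t^5*t^4/3) = (2*B_t^3*t^3*(-2*B_t^2 - 5*t)/3) dt + (-5*B_t^4*t^4/3) dB_t.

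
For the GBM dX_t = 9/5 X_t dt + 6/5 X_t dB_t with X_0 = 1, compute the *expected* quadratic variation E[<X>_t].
E[<X>_t] = 2*exp(126*t/25)/7 - 2/7

<X>_t = int_0^t ((6/5) * X_s)^2 ds. Taking expectation inside the integral: E[<X>_t] = (6/5)^2 * int_0^t E[X_s^2] ds. For GBM, E[X_s^2] = x_0^2 * exp((2 mu + sigma^2) s). Integrating:
  E[<X>_t] = (6/5)^2 * 1^2 * (exp((2*(9/5) + (6/5)^2) t) - 1) / (2*(9/5) + (6/5)^2)
           = (6/5)^2 * 1^2 * (exp((126/25) t) - 1) / (126/25) = 2*exp(126*t/25)/7 - 2/7.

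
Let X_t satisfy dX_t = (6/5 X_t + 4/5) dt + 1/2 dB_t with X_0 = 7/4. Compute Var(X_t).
Var(X_t) = 5*exp(12*t/5)/48 - 5/48

The variance V(t) = Var(X_t) satisfies V'(t) = 2 a V(t) + c^2 with V(0) = 0 (drift coefficient is linear in X, diffusion is constant). With a = 6/5, c = 1/2, the solution is
  V(t) = (c^2 / (2 a)) * (exp(2 a t) - 1)
       = ((1/2)^2 / (2*(6/5))) * (exp((12/5) t) - 1)
       = 5*exp(12*t/5)/48 - 5/48.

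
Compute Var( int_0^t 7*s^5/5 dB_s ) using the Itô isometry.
Var = 49*t^11/275

The Itô integral of a deterministic integrand f(s) has mean 0 because each increment f(s) * (B_{s+ds} - B_s) has mean 0. By the Itô isometry:
  Var( int_0^t f(s) dB_s ) = E[ (int_0^t f(s) dB_s)^2 ] = int_0^t f(s)^2 ds.
Here f(s) = 7*s^5/5, so f(s)^2 = 49*s^10/25. Integrate:
  int_0^t (49*s^10/25) ds = 49*t^11/275.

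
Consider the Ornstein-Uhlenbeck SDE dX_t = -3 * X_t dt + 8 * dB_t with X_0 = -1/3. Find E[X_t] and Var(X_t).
E[X_t] = -exp(-3*t)/3; Var(X_t) = 32/3 - 32*exp(-6*t)/3

The OU SDE dX = -theta X dt + sigma dB admits the integrating factor exp(theta t): d(exp(theta t) X_t) = sigma exp(theta t) dB_t. Integrating from 0 to t:
  X_t = x_0 * exp(-theta t) + sigma * int_0^t exp(-theta (t-s)) dB_s.
The Itô integral has mean 0 and (by the Itô isometry) variance sigma^2 * int_0^t exp(-2 theta (t - s)) ds = sigma^2 * (1 - exp(-2 theta t)) / (2 theta).
With theta = 3, sigma = 8, x_0 = -1/3:
  E[X_t] = -1/3 * exp(-3 t) = -exp(-3*t)/3
  Var(X_t) = (8)^2 * (1 - exp(-2*3 t)) / (2 * 3) = 32/3 - 32*exp(-6*t)/3.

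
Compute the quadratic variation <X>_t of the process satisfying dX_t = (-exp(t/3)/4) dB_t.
<X>_t = 3*exp(2*t/3)/32 - 3/32

For an Itô process dX_t = a(t) dt + b(t) dB_t, the quadratic variation is <X>_t = int_0^t b(s)^2 ds (the drift term does not contribute). Here b(s) = -exp(s/3)/4, so
  b(s)^2 = exp(2*s/3)/16.
Integrating from 0 to t:
  <X>_t = int_0^t (exp(2*s/3)/16) ds = 3*exp(2*t/3)/32 - 3/32.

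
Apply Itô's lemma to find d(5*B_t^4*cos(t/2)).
d(5*B_t^4*cos(t/2)) = (5*B_t^2*(-B_t^2*sin(t/2) + 12*cos(t/2))/2) dt + (20*B_t^3*cos(t/2)) dB_t

Itô's formula for f(t, x): d f(t, B_t) = (f_t + (1/2) f_xx) dt + f_x dB_t. Compute partials of f(t, x) = 5*x^4*cos(t/2):
  f_t(t,x)  = -5*x^4*sin(t/2)/2
  f_x(t,x)  = 20*x^3*cos(t/2)
  f_xx(t,x) = 60*x^2*cos(t/2)
Assemble drift = f_t + (1/2) f_xx = 5*x^2*(-x^2*sin(t/2) + 12*cos(t/2))/2 and diffusion = f_x = 20*x^3*cos(t/2). Substituting x = B_t:
  d(5*B_t^4*cos(t/2)) = (5*B_t^2*(-B_t^2*sin(t/2) + 12*cos(t/2))/2) dt + (20*B_t^3*cos(t/2)) dB_t.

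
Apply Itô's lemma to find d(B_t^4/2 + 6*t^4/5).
d(B_t^4/2 + 6*t^4/5) = (3*B_t^2 + 24*t^3/5) dt + (2*B_t^3) dB_t

Itô's formula for f(t, x): d f(t, B_t) = (f_t + (1/2) f_xx) dt + f_x dB_t. Compute partials of f(t, x) = 6*t^4/5 + x^4/2:
  f_t(t,x)  = 24*t^3/5
  f_x(t,x)  = 2*x^3
  f_xx(t,x) = 6*x^2
Assemble drift = f_t + (1/2) f_xx = 24*t^3/5 + 3*x^2 and diffusion = f_x = 2*x^3. Substituting x = B_t:
  d(B_t^4/2 + 6*t^4/5) = (3*B_t^2 + 24*t^3/5) dt + (2*B_t^3) dB_t.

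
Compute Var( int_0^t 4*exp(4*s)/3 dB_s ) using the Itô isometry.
Var = 2*exp(8*t)/9 - 2/9

The Itô integral of a deterministic integrand f(s) has mean 0 because each increment f(s) * (B_{s+ds} - B_s) has mean 0. By the Itô isometry:
  Var( int_0^t f(s) dB_s ) = E[ (int_0^t f(s) dB_s)^2 ] = int_0^t f(s)^2 ds.
Here f(s) = 4*exp(4*s)/3, so f(s)^2 = 16*exp(8*s)/9. Integrate:
  int_0^t (16*exp(8*s)/9) ds = 2*exp(8*t)/9 - 2/9.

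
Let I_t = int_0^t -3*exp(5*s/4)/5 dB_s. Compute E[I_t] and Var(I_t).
E[I_t] = 0; Var(I_t) = 18*exp(5*t/2)/125 - 18/125

The Itô integral of a deterministic integrand f(s) has mean 0 because each increment f(s) * (B_{s+ds} - B_s) has mean 0. By the Itô isometry:
  Var( int_0^t f(s) dB_s ) = E[ (int_0^t f(s) dB_s)^2 ] = int_0^t f(s)^2 ds.
Here f(s) = -3*exp(5*s/4)/5, so f(s)^2 = 9*exp(5*s/2)/25. Integrate:
  int_0^t (9*exp(5*s/2)/25) ds = 18*exp(5*t/2)/125 - 18/125.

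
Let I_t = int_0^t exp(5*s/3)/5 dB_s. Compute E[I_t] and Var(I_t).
E[I_t] = 0; Var(I_t) = 3*exp(10*t/3)/250 - 3/250

The Itô integral of a deterministic integrand f(s) has mean 0 because each increment f(s) * (B_{s+ds} - B_s) has mean 0. By the Itô isometry:
  Var( int_0^t f(s) dB_s ) = E[ (int_0^t f(s) dB_s)^2 ] = int_0^t f(s)^2 ds.
Here f(s) = exp(5*s/3)/5, so f(s)^2 = exp(10*s/3)/25. Integrate:
  int_0^t (exp(10*s/3)/25) ds = 3*exp(10*t/3)/250 - 3/250.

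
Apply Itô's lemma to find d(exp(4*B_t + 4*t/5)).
d(exp(4*B_t + 4*t/5)) = (44*exp(4*B_t + 4*t/5)/5) dt + (4*exp(4*B_t + 4*t/5)) dB_t

Itô's formula for f(t, x): d f(t, B_t) = (f_t + (1/2) f_xx) dt + f_x dB_t. Compute partials of f(t, x) = exp(4*t/5 + 4*x):
  f_t(t,x)  = 4*exp(4*t/5 + 4*x)/5
  f_x(t,x)  = 4*exp(4*t/5 + 4*x)
  f_xx(t,x) = 16*exp(4*t/5 + 4*x)
Assemble drift = f_t + (1/2) f_xx = 44*exp(4*t/5 + 4*x)/5 and diffusion = f_x = 4*exp(4*t/5 + 4*x). Substituting x = B_t:
  d(exp(4*B_t + 4*t/5)) = (44*exp(4*B_t + 4*t/5)/5) dt + (4*exp(4*B_t + 4*t/5)) dB_t.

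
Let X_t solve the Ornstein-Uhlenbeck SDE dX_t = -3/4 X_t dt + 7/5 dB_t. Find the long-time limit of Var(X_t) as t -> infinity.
lim Var(X_t) = 98/75

The OU SDE dX = -theta X dt + sigma dB admits the integrating factor exp(theta t): d(exp(theta t) X_t) = sigma exp(theta t) dB_t. Integrating from 0 to t gives X_t = x_0 * exp(-theta t) + sigma * int_0^t exp(-theta (t-s)) dB_s for any initial x_0. The Itô integral has variance (by the Itô isometry) sigma^2 * int_0^t exp(-2 theta (t - s)) ds = sigma^2 * (1 - exp(-2 theta t)) / (2 theta), independent of x_0.
With theta = 3/4, sigma = 7/5:
  Var(X_t) = (7/5)^2 * (1 - exp(-2*3/4 t)) / (2 * 3/4) = 98/75 - 98*exp(-3*t/2)/75.
As t -> infinity, exp(-2*3/4 t) -> 0, so the stationary variance is sigma^2 / (2 theta) = 98/75.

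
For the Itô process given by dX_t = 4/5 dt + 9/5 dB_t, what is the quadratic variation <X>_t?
<X>_t = 81*t/25

For an Itô process dX_t = a(t) dt + b(t) dB_t, the quadratic variation is <X>_t = int_0^t b(s)^2 ds (the drift term does not contribute). Here b(s) = 9/5, so
  b(s)^2 = 81/25.
Integrating from 0 to t:
  <X>_t = int_0^t (81/25) ds = 81*t/25.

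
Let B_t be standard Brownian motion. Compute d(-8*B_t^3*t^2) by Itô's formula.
d(-8*B_t^3*t^2) = (8*B_t*t*(-2*B_t^2 - 3*t)) dt + (-24*B_t^2*t^2) dB_t

Itô's formula for f(t, x): d f(t, B_t) = (f_t + (1/2) f_xx) dt + f_x dB_t. Compute partials of f(t, x) = -8*t^2*x^3:
  f_t(t,x)  = -16*t*x^3
  f_x(t,x)  = -24*t^2*x^2
  f_xx(t,x) = -48*t^2*x
Assemble drift = f_t + (1/2) f_xx = 8*t*x*(-3*t - 2*x^2) and diffusion = f_x = -24*t^2*x^2. Substituting x = B_t:
  d(-8*B_t^3*t^2) = (8*B_t*t*(-2*B_t^2 - 3*t)) dt + (-24*B_t^2*t^2) dB_t.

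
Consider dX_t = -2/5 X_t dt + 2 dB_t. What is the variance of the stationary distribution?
lim Var(X_t) = 5

The OU SDE dX = -theta X dt + sigma dB admits the integrating factor exp(theta t): d(exp(theta t) X_t) = sigma exp(theta t) dB_t. Integrating from 0 to t gives X_t = x_0 * exp(-theta t) + sigma * int_0^t exp(-theta (t-s)) dB_s for any initial x_0. The Itô integral has variance (by the Itô isometry) sigma^2 * int_0^t exp(-2 theta (t - s)) ds = sigma^2 * (1 - exp(-2 theta t)) / (2 theta), independent of x_0.
With theta = 2/5, sigma = 2:
  Var(X_t) = (2)^2 * (1 - exp(-2*2/5 t)) / (2 * 2/5) = 5 - 5*exp(-4*t/5).
As t -> infinity, exp(-2*2/5 t) -> 0, so the stationary variance is sigma^2 / (2 theta) = 5.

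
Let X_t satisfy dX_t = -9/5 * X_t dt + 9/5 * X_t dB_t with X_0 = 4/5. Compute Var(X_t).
Var(X_t) = (16*exp(81*t/25) - 16)*exp(-18*t/5)/25

For GBM dX = mu X dt + sigma X dB with X_0 = x_0, apply Itô to Y = log X: dY = (mu - sigma^2/2) dt + sigma dB, so Y_t = log(x_0) + (mu - sigma^2/2) t + sigma B_t and hence X_t = x_0 * exp((mu - sigma^2/2) t + sigma B_t).
With mu = -9/5, sigma = 9/5, x_0 = 4/5, this gives:
  X_t = 4/5 * exp((-171/50) * t + (9/5) * B_t).
Since sigma*B_t ~ Normal(0, sigma^2 t), E[exp(sigma*B_t)] = exp(sigma^2 t / 2); so E[X_t] = x_0 * exp((mu - sigma^2/2) t) * exp(sigma^2 t / 2) = x_0 * exp(mu t) = 4*exp(-9*t/5)/5.
Var(X_t) = E[X_t^2] - (E[X_t])^2 = x_0^2 * exp(2 mu t) * (exp(sigma^2 t) - 1) = (16*exp(81*t/25) - 16)*exp(-18*t/5)/25.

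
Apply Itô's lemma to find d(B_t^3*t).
d(B_t^3*t) = (B_t*(B_t^2 + 3*t)) dt + (3*B_t^2*t) dB_t

Itô's formula for f(t, x): d f(t, B_t) = (f_t + (1/2) f_xx) dt + f_x dB_t. Compute partials of f(t, x) = t*x^3:
  f_t(t,x)  = x^3
  f_x(t,x)  = 3*t*x^2
  f_xx(t,x) = 6*t*x
Assemble drift = f_t + (1/2) f_xx = x*(3*t + x^2) and diffusion = f_x = 3*t*x^2. Substituting x = B_t:
  d(B_t^3*t) = (B_t*(B_t^2 + 3*t)) dt + (3*B_t^2*t) dB_t.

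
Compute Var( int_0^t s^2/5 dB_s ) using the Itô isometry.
Var = t^5/125

The Itô integral of a deterministic integrand f(s) has mean 0 because each increment f(s) * (B_{s+ds} - B_s) has mean 0. By the Itô isometry:
  Var( int_0^t f(s) dB_s ) = E[ (int_0^t f(s) dB_s)^2 ] = int_0^t f(s)^2 ds.
Here f(s) = s^2/5, so f(s)^2 = s^4/25. Integrate:
  int_0^t (s^4/25) ds = t^5/125.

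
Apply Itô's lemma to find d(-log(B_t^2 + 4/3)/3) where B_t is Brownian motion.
d(-log(B_t^2 + 4/3)/3) = ((3*B_t^2 - 4)/(3*B_t^2 + 4)^2) dt + (-2*B_t/(3*B_t^2 + 4)) dB_t

Itô's formula for f(B_t) gives d f(B_t) = f'(B_t) dB_t + (1/2) f''(B_t) dt. Compute derivatives of f(x) = -log(x^2 + 4/3)/3:
  f'(x)  = -2*x/(3*x^2 + 4)
  f''(x) = 2*(3*x^2 - 4)/(3*x^2 + 4)^2
Substitute x = B_t and multiply the f'' term by 1/2:
  drift     = (1/2) * (2*(3*x^2 - 4)/(3*x^2 + 4)^2) evaluated at B_t = (3*B_t^2 - 4)/(3*B_t^2 + 4)^2
  diffusion = (-2*x/(3*x^2 + 4)) evaluated at B_t = -2*B_t/(3*B_t^2 + 4)
Therefore d(-log(B_t^2 + 4/3)/3) = ((3*B_t^2 - 4)/(3*B_t^2 + 4)^2) dt + (-2*B_t/(3*B_t^2 + 4)) dB_t.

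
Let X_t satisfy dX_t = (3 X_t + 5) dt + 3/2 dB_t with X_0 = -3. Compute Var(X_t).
Var(X_t) = 3*exp(6*t)/8 - 3/8

The variance V(t) = Var(X_t) satisfies V'(t) = 2 a V(t) + c^2 with V(0) = 0 (drift coefficient is linear in X, diffusion is constant). With a = 3, c = 3/2, the solution is
  V(t) = (c^2 / (2 a)) * (exp(2 a t) - 1)
       = ((3/2)^2 / (2*3)) * (exp(6 t) - 1)
       = 3*exp(6*t)/8 - 3/8.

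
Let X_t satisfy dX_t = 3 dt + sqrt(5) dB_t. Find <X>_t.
<X>_t = 5*t

For an Itô process dX_t = a(t) dt + b(t) dB_t, the quadratic variation is <X>_t = int_0^t b(s)^2 ds (the drift term does not contribute). Here b(s) = sqrt(5), so
  b(s)^2 = 5.
Integrating from 0 to t:
  <X>_t = int_0^t (5) ds = 5*t.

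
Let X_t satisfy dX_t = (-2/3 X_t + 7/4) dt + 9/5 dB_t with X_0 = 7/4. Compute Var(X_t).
Var(X_t) = 243/100 - 243*exp(-4*t/3)/100

The variance V(t) = Var(X_t) satisfies V'(t) = 2 a V(t) + c^2 with V(0) = 0 (drift coefficient is linear in X, diffusion is constant). With a = -2/3, c = 9/5, the solution is
  V(t) = (c^2 / (2 a)) * (exp(2 a t) - 1)
       = ((9/5)^2 / (2*(-2/3))) * (exp((-4/3) t) - 1)
       = 243/100 - 243*exp(-4*t/3)/100.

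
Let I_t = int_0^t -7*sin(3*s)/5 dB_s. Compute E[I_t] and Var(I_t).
E[I_t] = 0; Var(I_t) = 49*t/50 - 49*sin(6*t)/300

The Itô integral of a deterministic integrand f(s) has mean 0 because each increment f(s) * (B_{s+ds} - B_s) has mean 0. By the Itô isometry:
  Var( int_0^t f(s) dB_s ) = E[ (int_0^t f(s) dB_s)^2 ] = int_0^t f(s)^2 ds.
Here f(s) = -7*sin(3*s)/5, so f(s)^2 = 49*sin(3*s)^2/25. Integrate:
  int_0^t (49*sin(3*s)^2/25) ds = 49*t/50 - 49*sin(6*t)/300.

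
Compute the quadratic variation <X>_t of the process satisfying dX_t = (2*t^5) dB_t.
<X>_t = 4*t^11/11

For an Itô process dX_t = a(t) dt + b(t) dB_t, the quadratic variation is <X>_t = int_0^t b(s)^2 ds (the drift term does not contribute). Here b(s) = 2*s^5, so
  b(s)^2 = 4*s^10.
Integrating from 0 to t:
  <X>_t = int_0^t (4*s^10) ds = 4*t^11/11.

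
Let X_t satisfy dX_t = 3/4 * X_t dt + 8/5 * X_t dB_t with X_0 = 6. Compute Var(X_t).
Var(X_t) = 36*(exp(64*t/25) - 1)*exp(3*t/2)

For GBM dX = mu X dt + sigma X dB with X_0 = x_0, apply Itô to Y = log X: dY = (mu - sigma^2/2) dt + sigma dB, so Y_t = log(x_0) + (mu - sigma^2/2) t + sigma B_t and hence X_t = x_0 * exp((mu - sigma^2/2) t + sigma B_t).
With mu = 3/4, sigma = 8/5, x_0 = 6, this gives:
  X_t = 6 * exp((-53/100) * t + (8/5) * B_t).
Since sigma*B_t ~ Normal(0, sigma^2 t), E[exp(sigma*B_t)] = exp(sigma^2 t / 2); so E[X_t] = x_0 * exp((mu - sigma^2/2) t) * exp(sigma^2 t / 2) = x_0 * exp(mu t) = 6*exp(3*t/4).
Var(X_t) = E[X_t^2] - (E[X_t])^2 = x_0^2 * exp(2 mu t) * (exp(sigma^2 t) - 1) = 36*(exp(64*t/25) - 1)*exp(3*t/2).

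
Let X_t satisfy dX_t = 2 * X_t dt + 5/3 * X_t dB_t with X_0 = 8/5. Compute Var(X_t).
Var(X_t) = 64*(exp(25*t/9) - 1)*exp(4*t)/25

For GBM dX = mu X dt + sigma X dB with X_0 = x_0, apply Itô to Y = log X: dY = (mu - sigma^2/2) dt + sigma dB, so Y_t = log(x_0) + (mu - sigma^2/2) t + sigma B_t and hence X_t = x_0 * exp((mu - sigma^2/2) t + sigma B_t).
With mu = 2, sigma = 5/3, x_0 = 8/5, this gives:
  X_t = 8/5 * exp((11/18) * t + (5/3) * B_t).
Since sigma*B_t ~ Normal(0, sigma^2 t), E[exp(sigma*B_t)] = exp(sigma^2 t / 2); so E[X_t] = x_0 * exp((mu - sigma^2/2) t) * exp(sigma^2 t / 2) = x_0 * exp(mu t) = 8*exp(2*t)/5.
Var(X_t) = E[X_t^2] - (E[X_t])^2 = x_0^2 * exp(2 mu t) * (exp(sigma^2 t) - 1) = 64*(exp(25*t/9) - 1)*exp(4*t)/25.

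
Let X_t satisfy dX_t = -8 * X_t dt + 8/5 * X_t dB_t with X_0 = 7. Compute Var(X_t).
Var(X_t) = (49*exp(64*t/25) - 49)*exp(-16*t)

For GBM dX = mu X dt + sigma X dB with X_0 = x_0, apply Itô to Y = log X: dY = (mu - sigma^2/2) dt + sigma dB, so Y_t = log(x_0) + (mu - sigma^2/2) t + sigma B_t and hence X_t = x_0 * exp((mu - sigma^2/2) t + sigma B_t).
With mu = -8, sigma = 8/5, x_0 = 7, this gives:
  X_t = 7 * exp((-232/25) * t + (8/5) * B_t).
Since sigma*B_t ~ Normal(0, sigma^2 t), E[exp(sigma*B_t)] = exp(sigma^2 t / 2); so E[X_t] = x_0 * exp((mu - sigma^2/2) t) * exp(sigma^2 t / 2) = x_0 * exp(mu t) = 7*exp(-8*t).
Var(X_t) = E[X_t^2] - (E[X_t])^2 = x_0^2 * exp(2 mu t) * (exp(sigma^2 t) - 1) = (49*exp(64*t/25) - 49)*exp(-16*t).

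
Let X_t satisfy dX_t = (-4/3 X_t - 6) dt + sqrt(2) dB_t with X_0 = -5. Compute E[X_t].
E[X_t] = -9/2 - exp(-4*t/3)/2

Taking expectations and using E[dB_t] = 0, the mean m(t) = E[X_t] satisfies the ODE m'(t) = a m(t) + b with m(0) = x_0. With a = -4/3, b = -6, x_0 = -5, the solution is
  m(t) = x_0 * exp(a t) + (b/a) * (exp(a t) - 1)
       = (-5) * exp((-4/3) t) + ((-6)/(-4/3)) * (exp((-4/3) t) - 1)
       = -9/2 - exp(-4*t/3)/2.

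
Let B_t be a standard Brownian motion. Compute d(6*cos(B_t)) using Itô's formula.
d(6*cos(B_t)) = (-3*cos(B_t)) dt + (-6*sin(B_t)) dB_t

Itô's formula for f(B_t) gives d f(B_t) = f'(B_t) dB_t + (1/2) f''(B_t) dt. Compute derivatives of f(x) = 6*cos(x):
  f'(x)  = -6*sin(x)
  f''(x) = -6*cos(x)
Substitute x = B_t and multiply the f'' term by 1/2:
  drift     = (1/2) * (-6*cos(x)) evaluated at B_t = -3*cos(B_t)
  diffusion = (-6*sin(x)) evaluated at B_t = -6*sin(B_t)
Therefore d(6*cos(B_t)) = (-3*cos(B_t)) dt + (-6*sin(B_t)) dB_t.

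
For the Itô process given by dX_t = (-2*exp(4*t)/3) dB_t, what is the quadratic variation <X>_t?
<X>_t = exp(8*t)/18 - 1/18

For an Itô process dX_t = a(t) dt + b(t) dB_t, the quadratic variation is <X>_t = int_0^t b(s)^2 ds (the drift term does not contribute). Here b(s) = -2*exp(4*s)/3, so
  b(s)^2 = 4*exp(8*s)/9.
Integrating from 0 to t:
  <X>_t = int_0^t (4*exp(8*s)/9) ds = exp(8*t)/18 - 1/18.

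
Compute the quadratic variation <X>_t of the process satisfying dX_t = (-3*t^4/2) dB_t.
<X>_t = t^9/4

For an Itô process dX_t = a(t) dt + b(t) dB_t, the quadratic variation is <X>_t = int_0^t b(s)^2 ds (the drift term does not contribute). Here b(s) = -3*s^4/2, so
  b(s)^2 = 9*s^8/4.
Integrating from 0 to t:
  <X>_t = int_0^t (9*s^8/4) ds = t^9/4.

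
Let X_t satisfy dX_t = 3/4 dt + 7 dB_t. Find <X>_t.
<X>_t = 49*t

For an Itô process dX_t = a(t) dt + b(t) dB_t, the quadratic variation is <X>_t = int_0^t b(s)^2 ds (the drift term does not contribute). Here b(s) = 7, so
  b(s)^2 = 49.
Integrating from 0 to t:
  <X>_t = int_0^t (49) ds = 49*t.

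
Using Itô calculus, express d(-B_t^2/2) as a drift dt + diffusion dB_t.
d(-B_t^2/2) = (-1/2) dt + (-B_t) dB_t

Itô's formula for f(B_t) gives d f(B_t) = f'(B_t) dB_t + (1/2) f''(B_t) dt. Compute derivatives of f(x) = -x^2/2:
  f'(x)  = -x
  f''(x) = -1
Substitute x = B_t and multiply the f'' term by 1/2:
  drift     = (1/2) * (-1) evaluated at B_t = -1/2
  diffusion = (-x) evaluated at B_t = -B_t
Therefore d(-B_t^2/2) = (-1/2) dt + (-B_t) dB_t.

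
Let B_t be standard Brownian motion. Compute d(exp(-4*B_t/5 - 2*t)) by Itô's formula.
d(exp(-4*B_t/5 - 2*t)) = (-42*exp(-4*B_t/5 - 2*t)/25) dt + (-4*exp(-4*B_t/5 - 2*t)/5) dB_t

Itô's formula for f(t, x): d f(t, B_t) = (f_t + (1/2) f_xx) dt + f_x dB_t. Compute partials of f(t, x) = exp(-2*t - 4*x/5):
  f_t(t,x)  = -2*exp(-2*t - 4*x/5)
  f_x(t,x)  = -4*exp(-2*t - 4*x/5)/5
  f_xx(t,x) = 16*exp(-2*t - 4*x/5)/25
Assemble drift = f_t + (1/2) f_xx = -42*exp(-2*t - 4*x/5)/25 and diffusion = f_x = -4*exp(-2*t - 4*x/5)/5. Substituting x = B_t:
  d(exp(-4*B_t/5 - 2*t)) = (-42*exp(-4*B_t/5 - 2*t)/25) dt + (-4*exp(-4*B_t/5 - 2*t)/5) dB_t.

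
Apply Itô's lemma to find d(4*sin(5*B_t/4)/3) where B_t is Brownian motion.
d(4*sin(5*B_t/4)/3) = (-25*sin(5*B_t/4)/24) dt + (5*cos(5*B_t/4)/3) dB_t

Itô's formula for f(B_t) gives d f(B_t) = f'(B_t) dB_t + (1/2) f''(B_t) dt. Compute derivatives of f(x) = 4*sin(5*x/4)/3:
  f'(x)  = 5*cos(5*x/4)/3
  f''(x) = -25*sin(5*x/4)/12
Substitute x = B_t and multiply the f'' term by 1/2:
  drift     = (1/2) * (-25*sin(5*x/4)/12) evaluated at B_t = -25*sin(5*B_t/4)/24
  diffusion = (5*cos(5*x/4)/3) evaluated at B_t = 5*cos(5*B_t/4)/3
Therefore d(4*sin(5*B_t/4)/3) = (-25*sin(5*B_t/4)/24) dt + (5*cos(5*B_t/4)/3) dB_t.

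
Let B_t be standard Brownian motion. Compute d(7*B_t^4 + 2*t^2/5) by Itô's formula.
d(7*B_t^4 + 2*t^2/5) = (42*B_t^2 + 4*t/5) dt + (28*B_t^3) dB_t

Itô's formula for f(t, x): d f(t, B_t) = (f_t + (1/2) f_xx) dt + f_x dB_t. Compute partials of f(t, x) = 2*t^2/5 + 7*x^4:
  f_t(t,x)  = 4*t/5
  f_x(t,x)  = 28*x^3
  f_xx(t,x) = 84*x^2
Assemble drift = f_t + (1/2) f_xx = 4*t/5 + 42*x^2 and diffusion = f_x = 28*x^3. Substituting x = B_t:
  d(7*B_t^4 + 2*t^2/5) = (42*B_t^2 + 4*t/5) dt + (28*B_t^3) dB_t.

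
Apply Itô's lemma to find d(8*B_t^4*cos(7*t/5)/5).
d(8*B_t^4*cos(7*t/5)/5) = (8*B_t^2*(-7*B_t^2*sin(7*t/5) + 30*cos(7*t/5))/25) dt + (32*B_t^3*cos(7*t/5)/5) dB_t

Itô's formula for f(t, x): d f(t, B_t) = (f_t + (1/2) f_xx) dt + f_x dB_t. Compute partials of f(t, x) = 8*x^4*cos(7*t/5)/5:
  f_t(t,x)  = -56*x^4*sin(7*t/5)/25
  f_x(t,x)  = 32*x^3*cos(7*t/5)/5
  f_xx(t,x) = 96*x^2*cos(7*t/5)/5
Assemble drift = f_t + (1/2) f_xx = 8*x^2*(-7*x^2*sin(7*t/5) + 30*cos(7*t/5))/25 and diffusion = f_x = 32*x^3*cos(7*t/5)/5. Substituting x = B_t:
  d(8*B_t^4*cos(7*t/5)/5) = (8*B_t^2*(-7*B_t^2*sin(7*t/5) + 30*cos(7*t/5))/25) dt + (32*B_t^3*cos(7*t/5)/5) dB_t.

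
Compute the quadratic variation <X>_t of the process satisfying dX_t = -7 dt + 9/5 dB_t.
<X>_t = 81*t/25

For an Itô process dX_t = a(t) dt + b(t) dB_t, the quadratic variation is <X>_t = int_0^t b(s)^2 ds (the drift term does not contribute). Here b(s) = 9/5, so
  b(s)^2 = 81/25.
Integrating from 0 to t:
  <X>_t = int_0^t (81/25) ds = 81*t/25.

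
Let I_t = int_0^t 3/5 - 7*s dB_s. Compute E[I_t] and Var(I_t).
E[I_t] = 0; Var(I_t) = t*(1225*t^2 - 315*t + 27)/75

The Itô integral of a deterministic integrand f(s) has mean 0 because each increment f(s) * (B_{s+ds} - B_s) has mean 0. By the Itô isometry:
  Var( int_0^t f(s) dB_s ) = E[ (int_0^t f(s) dB_s)^2 ] = int_0^t f(s)^2 ds.
Here f(s) = 3/5 - 7*s, so f(s)^2 = (35*s - 3)^2/25. Integrate:
  int_0^t ((35*s - 3)^2/25) ds = t*(1225*t^2 - 315*t + 27)/75.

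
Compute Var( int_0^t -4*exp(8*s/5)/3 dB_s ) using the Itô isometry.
Var = 5*exp(16*t/5)/9 - 5/9

The Itô integral of a deterministic integrand f(s) has mean 0 because each increment f(s) * (B_{s+ds} - B_s) has mean 0. By the Itô isometry:
  Var( int_0^t f(s) dB_s ) = E[ (int_0^t f(s) dB_s)^2 ] = int_0^t f(s)^2 ds.
Here f(s) = -4*exp(8*s/5)/3, so f(s)^2 = 16*exp(16*s/5)/9. Integrate:
  int_0^t (16*exp(16*s/5)/9) ds = 5*exp(16*t/5)/9 - 5/9.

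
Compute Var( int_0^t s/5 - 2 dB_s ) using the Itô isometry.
Var = t*(t^2 - 30*t + 300)/75

The Itô integral of a deterministic integrand f(s) has mean 0 because each increment f(s) * (B_{s+ds} - B_s) has mean 0. By the Itô isometry:
  Var( int_0^t f(s) dB_s ) = E[ (int_0^t f(s) dB_s)^2 ] = int_0^t f(s)^2 ds.
Here f(s) = s/5 - 2, so f(s)^2 = (s - 10)^2/25. Integrate:
  int_0^t ((s - 10)^2/25) ds = t*(t^2 - 30*t + 300)/75.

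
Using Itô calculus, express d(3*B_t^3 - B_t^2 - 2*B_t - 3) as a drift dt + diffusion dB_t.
d(3*B_t^3 - B_t^2 - 2*B_t - 3) = (9*B_t - 1) dt + (9*B_t^2 - 2*B_t - 2) dB_t

Itô's formula for f(B_t) gives d f(B_t) = f'(B_t) dB_t + (1/2) f''(B_t) dt. Compute derivatives of f(x) = 3*x^3 - x^2 - 2*x - 3:
  f'(x)  = 9*x^2 - 2*x - 2
  f''(x) = 18*x - 2
Substitute x = B_t and multiply the f'' term by 1/2:
  drift     = (1/2) * (18*x - 2) evaluated at B_t = 9*B_t - 1
  diffusion = (9*x^2 - 2*x - 2) evaluated at B_t = 9*B_t^2 - 2*B_t - 2
Therefore d(3*B_t^3 - B_t^2 - 2*B_t - 3) = (9*B_t - 1) dt + (9*B_t^2 - 2*B_t - 2) dB_t.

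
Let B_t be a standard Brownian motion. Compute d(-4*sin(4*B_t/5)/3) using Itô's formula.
d(-4*sin(4*B_t/5)/3) = (32*sin(4*B_t/5)/75) dt + (-16*cos(4*B_t/5)/15) dB_t

Itô's formula for f(B_t) gives d f(B_t) = f'(B_t) dB_t + (1/2) f''(B_t) dt. Compute derivatives of f(x) = -4*sin(4*x/5)/3:
  f'(x)  = -16*cos(4*x/5)/15
  f''(x) = 64*sin(4*x/5)/75
Substitute x = B_t and multiply the f'' term by 1/2:
  drift     = (1/2) * (64*sin(4*x/5)/75) evaluated at B_t = 32*sin(4*B_t/5)/75
  diffusion = (-16*cos(4*x/5)/15) evaluated at B_t = -16*cos(4*B_t/5)/15
Therefore d(-4*sin(4*B_t/5)/3) = (32*sin(4*B_t/5)/75) dt + (-16*cos(4*B_t/5)/15) dB_t.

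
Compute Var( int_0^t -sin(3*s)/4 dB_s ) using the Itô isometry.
Var = t/32 - sin(6*t)/192

The Itô integral of a deterministic integrand f(s) has mean 0 because each increment f(s) * (B_{s+ds} - B_s) has mean 0. By the Itô isometry:
  Var( int_0^t f(s) dB_s ) = E[ (int_0^t f(s) dB_s)^2 ] = int_0^t f(s)^2 ds.
Here f(s) = -sin(3*s)/4, so f(s)^2 = sin(3*s)^2/16. Integrate:
  int_0^t (sin(3*s)^2/16) ds = t/32 - sin(6*t)/192.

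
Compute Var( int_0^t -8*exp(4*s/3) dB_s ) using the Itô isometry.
Var = 24*exp(8*t/3) - 24

The Itô integral of a deterministic integrand f(s) has mean 0 because each increment f(s) * (B_{s+ds} - B_s) has mean 0. By the Itô isometry:
  Var( int_0^t f(s) dB_s ) = E[ (int_0^t f(s) dB_s)^2 ] = int_0^t f(s)^2 ds.
Here f(s) = -8*exp(4*s/3), so f(s)^2 = 64*exp(8*s/3). Integrate:
  int_0^t (64*exp(8*s/3)) ds = 24*exp(8*t/3) - 24.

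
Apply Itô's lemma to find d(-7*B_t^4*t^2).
d(-7*B_t^4*t^2) = (14*B_t^2*t*(-B_t^2 - 3*t)) dt + (-28*B_t^3*t^2) dB_t

Itô's formula for f(t, x): d f(t, B_t) = (f_t + (1/2) f_xx) dt + f_x dB_t. Compute partials of f(t, x) = -7*t^2*x^4:
  f_t(t,x)  = -14*t*x^4
  f_x(t,x)  = -28*t^2*x^3
  f_xx(t,x) = -84*t^2*x^2
Assemble drift = f_t + (1/2) f_xx = 14*t*x^2*(-3*t - x^2) and diffusion = f_x = -28*t^2*x^3. Substituting x = B_t:
  d(-7*B_t^4*t^2) = (14*B_t^2*t*(-B_t^2 - 3*t)) dt + (-28*B_t^3*t^2) dB_t.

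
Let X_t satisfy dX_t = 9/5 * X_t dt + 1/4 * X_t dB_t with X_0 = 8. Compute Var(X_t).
Var(X_t) = 64*(exp(t/16) - 1)*exp(18*t/5)

For GBM dX = mu X dt + sigma X dB with X_0 = x_0, apply Itô to Y = log X: dY = (mu - sigma^2/2) dt + sigma dB, so Y_t = log(x_0) + (mu - sigma^2/2) t + sigma B_t and hence X_t = x_0 * exp((mu - sigma^2/2) t + sigma B_t).
With mu = 9/5, sigma = 1/4, x_0 = 8, this gives:
  X_t = 8 * exp((283/160) * t + (1/4) * B_t).
Since sigma*B_t ~ Normal(0, sigma^2 t), E[exp(sigma*B_t)] = exp(sigma^2 t / 2); so E[X_t] = x_0 * exp((mu - sigma^2/2) t) * exp(sigma^2 t / 2) = x_0 * exp(mu t) = 8*exp(9*t/5).
Var(X_t) = E[X_t^2] - (E[X_t])^2 = x_0^2 * exp(2 mu t) * (exp(sigma^2 t) - 1) = 64*(exp(t/16) - 1)*exp(18*t/5).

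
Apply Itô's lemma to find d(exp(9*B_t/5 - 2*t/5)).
d(exp(9*B_t/5 - 2*t/5)) = (61*exp(9*B_t/5 - 2*t/5)/50) dt + (9*exp(9*B_t/5 - 2*t/5)/5) dB_t

Itô's formula for f(t, x): d f(t, B_t) = (f_t + (1/2) f_xx) dt + f_x dB_t. Compute partials of f(t, x) = exp(-2*t/5 + 9*x/5):
  f_t(t,x)  = -2*exp(-2*t/5 + 9*x/5)/5
  f_x(t,x)  = 9*exp(-2*t/5 + 9*x/5)/5
  f_xx(t,x) = 81*exp(-2*t/5 + 9*x/5)/25
Assemble drift = f_t + (1/2) f_xx = 61*exp(-2*t/5 + 9*x/5)/50 and diffusion = f_x = 9*exp(-2*t/5 + 9*x/5)/5. Substituting x = B_t:
  d(exp(9*B_t/5 - 2*t/5)) = (61*exp(9*B_t/5 - 2*t/5)/50) dt + (9*exp(9*B_t/5 - 2*t/5)/5) dB_t.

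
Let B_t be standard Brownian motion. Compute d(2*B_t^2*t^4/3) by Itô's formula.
d(2*B_t^2*t^4/3) = (2*t^3*(4*B_t^2 + t)/3) dt + (4*B_t*t^4/3) dB_t

Itô's formula for f(t, x): d f(t, B_t) = (f_t + (1/2) f_xx) dt + f_x dB_t. Compute partials of f(t, x) = 2*t^4*x^2/3:
  f_t(t,x)  = 8*t^3*x^2/3
  f_x(t,x)  = 4*t^4*x/3
  f_xx(t,x) = 4*t^4/3
Assemble drift = f_t + (1/2) f_xx = 2*t^3*(t + 4*x^2)/3 and diffusion = f_x = 4*t^4*x/3. Substituting x = B_t:
  d(2*B_t^2*t^4/3) = (2*t^3*(4*B_t^2 + t)/3) dt + (4*B_t*t^4/3) dB_t.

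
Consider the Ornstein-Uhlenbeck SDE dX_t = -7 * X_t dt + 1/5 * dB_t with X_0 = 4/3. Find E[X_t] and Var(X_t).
E[X_t] = 4*exp(-7*t)/3; Var(X_t) = 1/350 - exp(-14*t)/350

The OU SDE dX = -theta X dt + sigma dB admits the integrating factor exp(theta t): d(exp(theta t) X_t) = sigma exp(theta t) dB_t. Integrating from 0 to t:
  X_t = x_0 * exp(-theta t) + sigma * int_0^t exp(-theta (t-s)) dB_s.
The Itô integral has mean 0 and (by the Itô isometry) variance sigma^2 * int_0^t exp(-2 theta (t - s)) ds = sigma^2 * (1 - exp(-2 theta t)) / (2 theta).
With theta = 7, sigma = 1/5, x_0 = 4/3:
  E[X_t] = 4/3 * exp(-7 t) = 4*exp(-7*t)/3
  Var(X_t) = (1/5)^2 * (1 - exp(-2*7 t)) / (2 * 7) = 1/350 - exp(-14*t)/350.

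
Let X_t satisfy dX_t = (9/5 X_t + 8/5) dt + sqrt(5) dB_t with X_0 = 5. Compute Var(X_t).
Var(X_t) = 25*exp(18*t/5)/18 - 25/18

The variance V(t) = Var(X_t) satisfies V'(t) = 2 a V(t) + c^2 with V(0) = 0 (drift coefficient is linear in X, diffusion is constant). With a = 9/5, c = sqrt(5), the solution is
  V(t) = (c^2 / (2 a)) * (exp(2 a t) - 1)
       = (sqrt(5)^2 / (2*(9/5))) * (exp((18/5) t) - 1)
       = 25*exp(18*t/5)/18 - 25/18.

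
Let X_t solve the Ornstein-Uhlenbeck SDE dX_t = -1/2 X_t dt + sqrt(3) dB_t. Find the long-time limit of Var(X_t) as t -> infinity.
lim Var(X_t) = 3

The OU SDE dX = -theta X dt + sigma dB admits the integrating factor exp(theta t): d(exp(theta t) X_t) = sigma exp(theta t) dB_t. Integrating from 0 to t gives X_t = x_0 * exp(-theta t) + sigma * int_0^t exp(-theta (t-s)) dB_s for any initial x_0. The Itô integral has variance (by the Itô isometry) sigma^2 * int_0^t exp(-2 theta (t - s)) ds = sigma^2 * (1 - exp(-2 theta t)) / (2 theta), independent of x_0.
With theta = 1/2, sigma = sqrt(3):
  Var(X_t) = (sqrt(3))^2 * (1 - exp(-2*1/2 t)) / (2 * 1/2) = 3 - 3*exp(-t).
As t -> infinity, exp(-2*1/2 t) -> 0, so the stationary variance is sigma^2 / (2 theta) = 3.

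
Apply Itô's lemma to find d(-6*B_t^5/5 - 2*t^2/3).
d(-6*B_t^5/5 - 2*t^2/3) = (-12*B_t^3 - 4*t/3) dt + (-6*B_t^4) dB_t

Itô's formula for f(t, x): d f(t, B_t) = (f_t + (1/2) f_xx) dt + f_x dB_t. Compute partials of f(t, x) = -2*t^2/3 - 6*x^5/5:
  f_t(t,x)  = -4*t/3
  f_x(t,x)  = -6*x^4
  f_xx(t,x) = -24*x^3
Assemble drift = f_t + (1/2) f_xx = -4*t/3 - 12*x^3 and diffusion = f_x = -6*x^4. Substituting x = B_t:
  d(-6*B_t^5/5 - 2*t^2/3) = (-12*B_t^3 - 4*t/3) dt + (-6*B_t^4) dB_t.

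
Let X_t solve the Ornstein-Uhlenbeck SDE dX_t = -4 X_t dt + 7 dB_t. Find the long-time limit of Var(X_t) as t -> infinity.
lim Var(X_t) = 49/8

The OU SDE dX = -theta X dt + sigma dB admits the integrating factor exp(theta t): d(exp(theta t) X_t) = sigma exp(theta t) dB_t. Integrating from 0 to t gives X_t = x_0 * exp(-theta t) + sigma * int_0^t exp(-theta (t-s)) dB_s for any initial x_0. The Itô integral has variance (by the Itô isometry) sigma^2 * int_0^t exp(-2 theta (t - s)) ds = sigma^2 * (1 - exp(-2 theta t)) / (2 theta), independent of x_0.
With theta = 4, sigma = 7:
  Var(X_t) = (7)^2 * (1 - exp(-2*4 t)) / (2 * 4) = 49/8 - 49*exp(-8*t)/8.
As t -> infinity, exp(-2*4 t) -> 0, so the stationary variance is sigma^2 / (2 theta) = 49/8.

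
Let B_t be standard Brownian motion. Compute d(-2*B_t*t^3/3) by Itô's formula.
d(-2*B_t*t^3/3) = (-2*B_t*t^2) dt + (-2*t^3/3) dB_t

Itô's formula for f(t, x): d f(t, B_t) = (f_t + (1/2) f_xx) dt + f_x dB_t. Compute partials of f(t, x) = -2*t^3*x/3:
  f_t(t,x)  = -2*t^2*x
  f_x(t,x)  = -2*t^3/3
  f_xx(t,x) = 0
Assemble drift = f_t + (1/2) f_xx = -2*t^2*x and diffusion = f_x = -2*t^3/3. Substituting x = B_t:
  d(-2*B_t*t^3/3) = (-2*B_t*t^2) dt + (-2*t^3/3) dB_t.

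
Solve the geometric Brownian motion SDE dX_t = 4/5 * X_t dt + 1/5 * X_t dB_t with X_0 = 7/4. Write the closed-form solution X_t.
X_t = 7/4 * exp((39/50) * t + (1/5) * B_t)

For GBM dX = mu X dt + sigma X dB with X_0 = x_0, apply Itô to Y = log X: dY = (mu - sigma^2/2) dt + sigma dB, so Y_t = log(x_0) + (mu - sigma^2/2) t + sigma B_t and hence X_t = x_0 * exp((mu - sigma^2/2) t + sigma B_t).
With mu = 4/5, sigma = 1/5, x_0 = 7/4, this gives:
  X_t = 7/4 * exp((39/50) * t + (1/5) * B_t).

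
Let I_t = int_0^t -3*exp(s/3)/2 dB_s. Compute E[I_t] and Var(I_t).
E[I_t] = 0; Var(I_t) = 27*exp(2*t/3)/8 - 27/8

The Itô integral of a deterministic integrand f(s) has mean 0 because each increment f(s) * (B_{s+ds} - B_s) has mean 0. By the Itô isometry:
  Var( int_0^t f(s) dB_s ) = E[ (int_0^t f(s) dB_s)^2 ] = int_0^t f(s)^2 ds.
Here f(s) = -3*exp(s/3)/2, so f(s)^2 = 9*exp(2*s/3)/4. Integrate:
  int_0^t (9*exp(2*s/3)/4) ds = 27*exp(2*t/3)/8 - 27/8.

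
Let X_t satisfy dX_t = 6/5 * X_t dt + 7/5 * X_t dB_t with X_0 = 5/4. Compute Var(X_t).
Var(X_t) = 25*(exp(49*t/25) - 1)*exp(12*t/5)/16

For GBM dX = mu X dt + sigma X dB with X_0 = x_0, apply Itô to Y = log X: dY = (mu - sigma^2/2) dt + sigma dB, so Y_t = log(x_0) + (mu - sigma^2/2) t + sigma B_t and hence X_t = x_0 * exp((mu - sigma^2/2) t + sigma B_t).
With mu = 6/5, sigma = 7/5, x_0 = 5/4, this gives:
  X_t = 5/4 * exp((11/50) * t + (7/5) * B_t).
Since sigma*B_t ~ Normal(0, sigma^2 t), E[exp(sigma*B_t)] = exp(sigma^2 t / 2); so E[X_t] = x_0 * exp((mu - sigma^2/2) t) * exp(sigma^2 t / 2) = x_0 * exp(mu t) = 5*exp(6*t/5)/4.
Var(X_t) = E[X_t^2] - (E[X_t])^2 = x_0^2 * exp(2 mu t) * (exp(sigma^2 t) - 1) = 25*(exp(49*t/25) - 1)*exp(12*t/5)/16.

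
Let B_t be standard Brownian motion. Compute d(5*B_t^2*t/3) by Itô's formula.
d(5*B_t^2*t/3) = (5*B_t^2/3 + 5*t/3) dt + (10*B_t*t/3) dB_t

Itô's formula for f(t, x): d f(t, B_t) = (f_t + (1/2) f_xx) dt + f_x dB_t. Compute partials of f(t, x) = 5*t*x^2/3:
  f_t(t,x)  = 5*x^2/3
  f_x(t,x)  = 10*t*x/3
  f_xx(t,x) = 10*t/3
Assemble drift = f_t + (1/2) f_xx = 5*t/3 + 5*x^2/3 and diffusion = f_x = 10*t*x/3. Substituting x = B_t:
  d(5*B_t^2*t/3) = (5*B_t^2/3 + 5*t/3) dt + (10*B_t*t/3) dB_t.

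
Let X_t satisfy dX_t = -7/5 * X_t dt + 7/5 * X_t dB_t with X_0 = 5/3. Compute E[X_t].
E[X_t] = 5*exp(-7*t/5)/3

For GBM dX = mu X dt + sigma X dB with X_0 = x_0, apply Itô to Y = log X: dY = (mu - sigma^2/2) dt + sigma dB, so Y_t = log(x_0) + (mu - sigma^2/2) t + sigma B_t and hence X_t = x_0 * exp((mu - sigma^2/2) t + sigma B_t).
With mu = -7/5, sigma = 7/5, x_0 = 5/3, this gives:
  X_t = 5/3 * exp((-119/50) * t + (7/5) * B_t).
Since sigma*B_t ~ Normal(0, sigma^2 t), E[exp(sigma*B_t)] = exp(sigma^2 t / 2); so E[X_t] = x_0 * exp((mu - sigma^2/2) t) * exp(sigma^2 t / 2) = x_0 * exp(mu t) = 5*exp(-7*t/5)/3.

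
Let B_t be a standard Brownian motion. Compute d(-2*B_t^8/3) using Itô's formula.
d(-2*B_t^8/3) = (-56*B_t^6/3) dt + (-16*B_t^7/3) dB_t

Itô's formula for f(B_t) gives d f(B_t) = f'(B_t) dB_t + (1/2) f''(B_t) dt. Compute derivatives of f(x) = -2*x^8/3:
  f'(x)  = -16*x^7/3
  f''(x) = -112*x^6/3
Substitute x = B_t and multiply the f'' term by 1/2:
  drift     = (1/2) * (-112*x^6/3) evaluated at B_t = -56*B_t^6/3
  diffusion = (-16*x^7/3) evaluated at B_t = -16*B_t^7/3
Therefore d(-2*B_t^8/3) = (-56*B_t^6/3) dt + (-16*B_t^7/3) dB_t.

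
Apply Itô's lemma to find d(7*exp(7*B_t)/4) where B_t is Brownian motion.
d(7*exp(7*B_t)/4) = (343*exp(7*B_t)/8) dt + (49*exp(7*B_t)/4) dB_t

Itô's formula for f(B_t) gives d f(B_t) = f'(B_t) dB_t + (1/2) f''(B_t) dt. Compute derivatives of f(x) = 7*exp(7*x)/4:
  f'(x)  = 49*exp(7*x)/4
  f''(x) = 343*exp(7*x)/4
Substitute x = B_t and multiply the f'' term by 1/2:
  drift     = (1/2) * (343*exp(7*x)/4) evaluated at B_t = 343*exp(7*B_t)/8
  diffusion = (49*exp(7*x)/4) evaluated at B_t = 49*exp(7*B_t)/4
Therefore d(7*exp(7*B_t)/4) = (343*exp(7*B_t)/8) dt + (49*exp(7*B_t)/4) dB_t.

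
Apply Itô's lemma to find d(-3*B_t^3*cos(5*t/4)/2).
d(-3*B_t^3*cos(5*t/4)/2) = (3*B_t*(5*B_t^2*sin(5*t/4) - 12*cos(5*t/4))/8) dt + (-9*B_t^2*cos(5*t/4)/2) dB_t

Itô's formula for f(t, x): d f(t, B_t) = (f_t + (1/2) f_xx) dt + f_x dB_t. Compute partials of f(t, x) = -3*x^3*cos(5*t/4)/2:
  f_t(t,x)  = 15*x^3*sin(5*t/4)/8
  f_x(t,x)  = -9*x^2*cos(5*t/4)/2
  f_xx(t,x) = -9*x*cos(5*t/4)
Assemble drift = f_t + (1/2) f_xx = 3*x*(5*x^2*sin(5*t/4) - 12*cos(5*t/4))/8 and diffusion = f_x = -9*x^2*cos(5*t/4)/2. Substituting x = B_t:
  d(-3*B_t^3*cos(5*t/4)/2) = (3*B_t*(5*B_t^2*sin(5*t/4) - 12*cos(5*t/4))/8) dt + (-9*B_t^2*cos(5*t/4)/2) dB_t.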